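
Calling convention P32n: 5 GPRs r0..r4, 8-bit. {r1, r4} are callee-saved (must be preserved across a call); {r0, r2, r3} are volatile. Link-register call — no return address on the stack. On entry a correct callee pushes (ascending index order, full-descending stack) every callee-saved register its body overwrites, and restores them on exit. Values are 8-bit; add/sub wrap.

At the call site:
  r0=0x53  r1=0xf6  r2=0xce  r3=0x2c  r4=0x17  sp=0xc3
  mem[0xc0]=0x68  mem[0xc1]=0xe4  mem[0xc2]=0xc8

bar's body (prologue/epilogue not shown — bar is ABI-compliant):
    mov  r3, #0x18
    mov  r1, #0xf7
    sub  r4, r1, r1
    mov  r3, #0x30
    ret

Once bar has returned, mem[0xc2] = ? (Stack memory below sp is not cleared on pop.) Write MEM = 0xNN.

MEM = 0xf6

prologue: push r1 -> mem[0xc2]=0xf6, sp=0xc2
prologue: push r4 -> mem[0xc1]=0x17, sp=0xc1
body[0] mov  r3, #0x18 -> r3=0x18
body[1] mov  r1, #0xf7 -> r1=0xf7
body[2] sub  r4, r1, r1 -> r4=0x00
body[3] mov  r3, #0x30 -> r3=0x30
epilogue: pop r4=0x17, sp=0xc2
epilogue: pop r1=0xf6, sp=0xc3
prologue pushed ['r1', 'r4'] at ['0xc2', '0xc1']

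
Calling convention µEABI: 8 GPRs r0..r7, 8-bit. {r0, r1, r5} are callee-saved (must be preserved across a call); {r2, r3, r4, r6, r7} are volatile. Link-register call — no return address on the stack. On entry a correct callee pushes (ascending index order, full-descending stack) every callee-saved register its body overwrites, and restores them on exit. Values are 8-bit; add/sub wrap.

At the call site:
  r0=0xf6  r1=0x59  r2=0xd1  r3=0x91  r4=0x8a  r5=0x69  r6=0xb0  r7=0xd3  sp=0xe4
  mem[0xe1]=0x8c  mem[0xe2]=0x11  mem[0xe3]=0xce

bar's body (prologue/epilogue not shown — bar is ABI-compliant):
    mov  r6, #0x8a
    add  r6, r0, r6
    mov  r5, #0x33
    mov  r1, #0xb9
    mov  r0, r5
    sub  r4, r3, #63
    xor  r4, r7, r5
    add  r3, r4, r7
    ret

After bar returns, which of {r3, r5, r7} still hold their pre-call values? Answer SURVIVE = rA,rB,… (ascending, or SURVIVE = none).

prologue: push r0 → mem[0xe3]=0xf6, sp=0xe3
prologue: push r1 → mem[0xe2]=0x59, sp=0xe2
prologue: push r5 → mem[0xe1]=0x69, sp=0xe1
body[0] mov  r6, #0x8a → r6=0x8a
body[1] add  r6, r0, r6 → r6=0x80
body[2] mov  r5, #0x33 → r5=0x33
body[3] mov  r1, #0xb9 → r1=0xb9
body[4] mov  r0, r5 → r0=0x33
body[5] sub  r4, r3, #63 → r4=0x52
body[6] xor  r4, r7, r5 → r4=0xe0
body[7] add  r3, r4, r7 → r3=0xb3
epilogue: pop r5=0x69, sp=0xe2
epilogue: pop r1=0x59, sp=0xe3
epilogue: pop r0=0xf6, sp=0xe4
r3: caller-saved, written=True
r5: callee-saved, written=True
r7: caller-saved, written=False

SURVIVE = r5,r7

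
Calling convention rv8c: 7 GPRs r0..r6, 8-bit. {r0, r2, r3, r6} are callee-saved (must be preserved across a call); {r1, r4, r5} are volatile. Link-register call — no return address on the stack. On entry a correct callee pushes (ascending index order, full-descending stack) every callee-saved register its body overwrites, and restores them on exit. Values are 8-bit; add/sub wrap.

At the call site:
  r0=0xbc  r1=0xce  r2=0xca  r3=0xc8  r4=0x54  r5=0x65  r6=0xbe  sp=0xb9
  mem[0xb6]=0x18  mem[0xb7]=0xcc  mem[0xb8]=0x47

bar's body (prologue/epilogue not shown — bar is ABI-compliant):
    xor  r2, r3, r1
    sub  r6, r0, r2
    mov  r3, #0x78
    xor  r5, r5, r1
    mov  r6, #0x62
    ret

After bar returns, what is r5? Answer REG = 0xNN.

prologue: push r2 → mem[0xb8]=0xca, sp=0xb8
prologue: push r3 → mem[0xb7]=0xc8, sp=0xb7
prologue: push r6 → mem[0xb6]=0xbe, sp=0xb6
body[0] xor  r2, r3, r1 → r2=0x06
body[1] sub  r6, r0, r2 → r6=0xb6
body[2] mov  r3, #0x78 → r3=0x78
body[3] xor  r5, r5, r1 → r5=0xab
body[4] mov  r6, #0x62 → r6=0x62
epilogue: pop r6=0xbe, sp=0xb7
epilogue: pop r3=0xc8, sp=0xb8
epilogue: pop r2=0xca, sp=0xb9
r5 is caller-saved → body value

REG = 0xab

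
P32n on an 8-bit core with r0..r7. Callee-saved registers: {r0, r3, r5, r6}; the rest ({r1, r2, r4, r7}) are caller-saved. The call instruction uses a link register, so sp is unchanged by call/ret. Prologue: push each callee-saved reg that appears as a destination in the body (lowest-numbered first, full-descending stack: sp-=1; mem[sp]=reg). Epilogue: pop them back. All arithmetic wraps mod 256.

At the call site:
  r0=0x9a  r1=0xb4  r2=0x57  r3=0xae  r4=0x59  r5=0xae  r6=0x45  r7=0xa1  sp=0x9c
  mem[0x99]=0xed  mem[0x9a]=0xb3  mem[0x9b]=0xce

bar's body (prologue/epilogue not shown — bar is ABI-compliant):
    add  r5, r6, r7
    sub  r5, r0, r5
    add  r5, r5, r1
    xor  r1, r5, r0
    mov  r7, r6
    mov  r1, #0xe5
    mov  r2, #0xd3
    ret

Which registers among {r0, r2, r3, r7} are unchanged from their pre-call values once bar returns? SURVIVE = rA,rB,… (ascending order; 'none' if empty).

SURVIVE = r0,r3

prologue: push r5 -> mem[0x9b]=0xae, sp=0x9b
body[0] add  r5, r6, r7 -> r5=0xe6
body[1] sub  r5, r0, r5 -> r5=0xb4
body[2] add  r5, r5, r1 -> r5=0x68
body[3] xor  r1, r5, r0 -> r1=0xf2
body[4] mov  r7, r6 -> r7=0x45
body[5] mov  r1, #0xe5 -> r1=0xe5
body[6] mov  r2, #0xd3 -> r2=0xd3
epilogue: pop r5=0xae, sp=0x9c
r0: callee-saved, written=False
r2: caller-saved, written=True
r3: callee-saved, written=False
r7: caller-saved, written=True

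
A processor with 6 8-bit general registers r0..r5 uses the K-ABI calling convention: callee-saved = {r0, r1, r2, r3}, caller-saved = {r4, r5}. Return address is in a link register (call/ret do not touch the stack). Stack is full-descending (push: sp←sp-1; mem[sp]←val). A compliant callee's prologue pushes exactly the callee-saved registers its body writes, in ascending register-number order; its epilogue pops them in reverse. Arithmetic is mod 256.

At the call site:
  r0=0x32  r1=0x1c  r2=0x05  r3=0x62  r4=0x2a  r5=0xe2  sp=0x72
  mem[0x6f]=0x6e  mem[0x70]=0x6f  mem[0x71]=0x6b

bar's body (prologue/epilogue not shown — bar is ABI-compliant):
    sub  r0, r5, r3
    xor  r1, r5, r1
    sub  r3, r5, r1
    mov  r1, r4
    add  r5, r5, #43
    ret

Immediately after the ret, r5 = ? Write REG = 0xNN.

REG = 0x0d

prologue: push r0 → mem[0x71]=0x32, sp=0x71
prologue: push r1 → mem[0x70]=0x1c, sp=0x70
prologue: push r3 → mem[0x6f]=0x62, sp=0x6f
body[0] sub  r0, r5, r3 → r0=0x80
body[1] xor  r1, r5, r1 → r1=0xfe
body[2] sub  r3, r5, r1 → r3=0xe4
body[3] mov  r1, r4 → r1=0x2a
body[4] add  r5, r5, #43 → r5=0x0d
epilogue: pop r3=0x62, sp=0x70
epilogue: pop r1=0x1c, sp=0x71
epilogue: pop r0=0x32, sp=0x72
r5 is caller-saved → body value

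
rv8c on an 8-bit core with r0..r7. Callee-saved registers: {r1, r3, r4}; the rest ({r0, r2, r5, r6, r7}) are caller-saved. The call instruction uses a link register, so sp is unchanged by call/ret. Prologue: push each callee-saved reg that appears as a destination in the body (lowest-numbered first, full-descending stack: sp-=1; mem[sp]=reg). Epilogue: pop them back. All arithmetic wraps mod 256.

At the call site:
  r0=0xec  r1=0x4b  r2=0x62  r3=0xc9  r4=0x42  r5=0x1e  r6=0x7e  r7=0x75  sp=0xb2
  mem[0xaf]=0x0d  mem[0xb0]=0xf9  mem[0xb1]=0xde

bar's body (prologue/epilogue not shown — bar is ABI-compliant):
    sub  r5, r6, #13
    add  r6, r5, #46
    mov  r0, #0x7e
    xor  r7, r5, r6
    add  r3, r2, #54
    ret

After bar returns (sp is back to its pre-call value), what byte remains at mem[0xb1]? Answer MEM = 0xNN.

MEM = 0xc9

prologue: push r3 → mem[0xb1]=0xc9, sp=0xb1
body[0] sub  r5, r6, #13 → r5=0x71
body[1] add  r6, r5, #46 → r6=0x9f
body[2] mov  r0, #0x7e → r0=0x7e
body[3] xor  r7, r5, r6 → r7=0xee
body[4] add  r3, r2, #54 → r3=0x98
epilogue: pop r3=0xc9, sp=0xb2
prologue pushed ['r3'] at ['0xb1']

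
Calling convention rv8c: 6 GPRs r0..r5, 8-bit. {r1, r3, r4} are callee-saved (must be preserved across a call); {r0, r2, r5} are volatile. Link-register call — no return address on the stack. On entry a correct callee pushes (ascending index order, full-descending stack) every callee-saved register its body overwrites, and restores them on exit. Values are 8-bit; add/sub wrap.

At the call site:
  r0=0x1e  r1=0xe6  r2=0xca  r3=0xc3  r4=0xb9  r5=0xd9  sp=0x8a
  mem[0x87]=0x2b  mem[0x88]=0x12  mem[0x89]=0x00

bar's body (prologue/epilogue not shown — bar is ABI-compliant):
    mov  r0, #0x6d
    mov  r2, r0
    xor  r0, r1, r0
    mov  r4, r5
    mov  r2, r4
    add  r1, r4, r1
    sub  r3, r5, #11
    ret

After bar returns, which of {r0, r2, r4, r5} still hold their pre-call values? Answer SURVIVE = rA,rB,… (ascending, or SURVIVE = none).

SURVIVE = r4,r5

prologue: push r1 → mem[0x89]=0xe6, sp=0x89
prologue: push r3 → mem[0x88]=0xc3, sp=0x88
prologue: push r4 → mem[0x87]=0xb9, sp=0x87
body[0] mov  r0, #0x6d → r0=0x6d
body[1] mov  r2, r0 → r2=0x6d
body[2] xor  r0, r1, r0 → r0=0x8b
body[3] mov  r4, r5 → r4=0xd9
body[4] mov  r2, r4 → r2=0xd9
body[5] add  r1, r4, r1 → r1=0xbf
body[6] sub  r3, r5, #11 → r3=0xce
epilogue: pop r4=0xb9, sp=0x88
epilogue: pop r3=0xc3, sp=0x89
epilogue: pop r1=0xe6, sp=0x8a
r0: caller-saved, written=True
r2: caller-saved, written=True
r4: callee-saved, written=True
r5: caller-saved, written=False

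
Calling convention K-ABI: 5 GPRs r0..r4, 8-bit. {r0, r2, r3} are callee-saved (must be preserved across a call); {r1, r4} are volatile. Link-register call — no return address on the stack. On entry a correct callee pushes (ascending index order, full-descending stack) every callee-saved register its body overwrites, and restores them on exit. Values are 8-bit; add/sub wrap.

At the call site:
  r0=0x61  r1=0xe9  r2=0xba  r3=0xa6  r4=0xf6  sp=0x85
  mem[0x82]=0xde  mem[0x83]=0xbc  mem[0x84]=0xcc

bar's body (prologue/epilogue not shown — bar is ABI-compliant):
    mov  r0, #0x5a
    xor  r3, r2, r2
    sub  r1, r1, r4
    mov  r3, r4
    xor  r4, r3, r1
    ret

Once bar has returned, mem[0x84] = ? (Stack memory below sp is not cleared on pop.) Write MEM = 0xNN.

prologue: push r0 → mem[0x84]=0x61, sp=0x84
prologue: push r3 → mem[0x83]=0xa6, sp=0x83
body[0] mov  r0, #0x5a → r0=0x5a
body[1] xor  r3, r2, r2 → r3=0x00
body[2] sub  r1, r1, r4 → r1=0xf3
body[3] mov  r3, r4 → r3=0xf6
body[4] xor  r4, r3, r1 → r4=0x05
epilogue: pop r3=0xa6, sp=0x84
epilogue: pop r0=0x61, sp=0x85
prologue pushed ['r0', 'r3'] at ['0x84', '0x83']

MEM = 0x61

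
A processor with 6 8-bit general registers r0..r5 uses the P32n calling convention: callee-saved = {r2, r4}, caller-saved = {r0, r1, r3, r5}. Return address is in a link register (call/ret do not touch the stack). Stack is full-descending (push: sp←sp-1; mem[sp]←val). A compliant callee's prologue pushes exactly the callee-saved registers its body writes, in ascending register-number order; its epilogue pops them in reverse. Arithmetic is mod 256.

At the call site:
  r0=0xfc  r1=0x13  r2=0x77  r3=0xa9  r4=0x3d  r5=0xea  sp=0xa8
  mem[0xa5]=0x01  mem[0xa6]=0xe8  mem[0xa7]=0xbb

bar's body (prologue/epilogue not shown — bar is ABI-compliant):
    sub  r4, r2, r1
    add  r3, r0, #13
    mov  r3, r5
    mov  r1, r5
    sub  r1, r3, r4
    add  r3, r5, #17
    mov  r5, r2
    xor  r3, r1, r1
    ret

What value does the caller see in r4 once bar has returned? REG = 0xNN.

prologue: push r4 → mem[0xa7]=0x3d, sp=0xa7
body[0] sub  r4, r2, r1 → r4=0x64
body[1] add  r3, r0, #13 → r3=0x09
body[2] mov  r3, r5 → r3=0xea
body[3] mov  r1, r5 → r1=0xea
body[4] sub  r1, r3, r4 → r1=0x86
body[5] add  r3, r5, #17 → r3=0xfb
body[6] mov  r5, r2 → r5=0x77
body[7] xor  r3, r1, r1 → r3=0x00
epilogue: pop r4=0x3d, sp=0xa8
r4 is callee-saved → restored

REG = 0x3d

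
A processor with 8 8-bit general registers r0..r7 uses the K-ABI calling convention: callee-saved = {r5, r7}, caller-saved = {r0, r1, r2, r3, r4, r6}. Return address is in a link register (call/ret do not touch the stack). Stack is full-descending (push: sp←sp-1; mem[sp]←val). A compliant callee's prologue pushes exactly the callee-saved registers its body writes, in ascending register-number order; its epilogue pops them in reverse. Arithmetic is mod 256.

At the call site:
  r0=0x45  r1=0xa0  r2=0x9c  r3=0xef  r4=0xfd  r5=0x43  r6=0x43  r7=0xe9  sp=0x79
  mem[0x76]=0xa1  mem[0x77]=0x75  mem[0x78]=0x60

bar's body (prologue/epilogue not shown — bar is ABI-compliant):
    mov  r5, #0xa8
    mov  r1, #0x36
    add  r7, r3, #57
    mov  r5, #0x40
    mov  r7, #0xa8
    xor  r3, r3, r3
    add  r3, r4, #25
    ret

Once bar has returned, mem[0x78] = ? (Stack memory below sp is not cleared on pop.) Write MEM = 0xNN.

prologue: push r5 -> mem[0x78]=0x43, sp=0x78
prologue: push r7 -> mem[0x77]=0xe9, sp=0x77
body[0] mov  r5, #0xa8 -> r5=0xa8
body[1] mov  r1, #0x36 -> r1=0x36
body[2] add  r7, r3, #57 -> r7=0x28
body[3] mov  r5, #0x40 -> r5=0x40
body[4] mov  r7, #0xa8 -> r7=0xa8
body[5] xor  r3, r3, r3 -> r3=0x00
body[6] add  r3, r4, #25 -> r3=0x16
epilogue: pop r7=0xe9, sp=0x78
epilogue: pop r5=0x43, sp=0x79
prologue pushed ['r5', 'r7'] at ['0x78', '0x77']

MEM = 0x43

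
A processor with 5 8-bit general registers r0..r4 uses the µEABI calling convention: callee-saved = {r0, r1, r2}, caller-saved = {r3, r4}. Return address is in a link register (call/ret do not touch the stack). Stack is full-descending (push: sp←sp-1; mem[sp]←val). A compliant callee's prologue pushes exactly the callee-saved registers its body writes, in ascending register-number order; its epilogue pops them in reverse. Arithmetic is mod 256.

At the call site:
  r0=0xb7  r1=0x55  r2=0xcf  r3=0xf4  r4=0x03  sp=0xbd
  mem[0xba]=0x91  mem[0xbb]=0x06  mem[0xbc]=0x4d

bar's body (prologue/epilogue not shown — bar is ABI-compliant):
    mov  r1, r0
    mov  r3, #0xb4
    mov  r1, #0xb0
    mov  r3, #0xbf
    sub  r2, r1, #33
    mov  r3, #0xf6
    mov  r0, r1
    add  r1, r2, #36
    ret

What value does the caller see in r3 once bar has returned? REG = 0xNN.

prologue: push r0 -> mem[0xbc]=0xb7, sp=0xbc
prologue: push r1 -> mem[0xbb]=0x55, sp=0xbb
prologue: push r2 -> mem[0xba]=0xcf, sp=0xba
body[0] mov  r1, r0 -> r1=0xb7
body[1] mov  r3, #0xb4 -> r3=0xb4
body[2] mov  r1, #0xb0 -> r1=0xb0
body[3] mov  r3, #0xbf -> r3=0xbf
body[4] sub  r2, r1, #33 -> r2=0x8f
body[5] mov  r3, #0xf6 -> r3=0xf6
body[6] mov  r0, r1 -> r0=0xb0
body[7] add  r1, r2, #36 -> r1=0xb3
epilogue: pop r2=0xcf, sp=0xbb
epilogue: pop r1=0x55, sp=0xbc
epilogue: pop r0=0xb7, sp=0xbd
r3 is caller-saved -> body value

REG = 0xf6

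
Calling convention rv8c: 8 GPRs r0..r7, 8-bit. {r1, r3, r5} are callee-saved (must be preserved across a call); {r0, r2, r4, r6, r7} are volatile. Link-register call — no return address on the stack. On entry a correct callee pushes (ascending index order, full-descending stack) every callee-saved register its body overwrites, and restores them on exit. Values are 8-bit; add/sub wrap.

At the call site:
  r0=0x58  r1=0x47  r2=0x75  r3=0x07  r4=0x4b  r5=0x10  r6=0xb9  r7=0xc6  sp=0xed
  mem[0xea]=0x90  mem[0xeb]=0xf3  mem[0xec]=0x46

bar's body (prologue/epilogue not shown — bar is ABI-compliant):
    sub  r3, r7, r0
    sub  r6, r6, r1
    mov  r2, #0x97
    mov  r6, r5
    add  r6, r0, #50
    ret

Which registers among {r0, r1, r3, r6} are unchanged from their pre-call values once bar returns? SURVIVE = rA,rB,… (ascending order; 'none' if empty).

prologue: push r3 -> mem[0xec]=0x07, sp=0xec
body[0] sub  r3, r7, r0 -> r3=0x6e
body[1] sub  r6, r6, r1 -> r6=0x72
body[2] mov  r2, #0x97 -> r2=0x97
body[3] mov  r6, r5 -> r6=0x10
body[4] add  r6, r0, #50 -> r6=0x8a
epilogue: pop r3=0x07, sp=0xed
r0: caller-saved, written=False
r1: callee-saved, written=False
r3: callee-saved, written=True
r6: caller-saved, written=True

SURVIVE = r0,r1,r3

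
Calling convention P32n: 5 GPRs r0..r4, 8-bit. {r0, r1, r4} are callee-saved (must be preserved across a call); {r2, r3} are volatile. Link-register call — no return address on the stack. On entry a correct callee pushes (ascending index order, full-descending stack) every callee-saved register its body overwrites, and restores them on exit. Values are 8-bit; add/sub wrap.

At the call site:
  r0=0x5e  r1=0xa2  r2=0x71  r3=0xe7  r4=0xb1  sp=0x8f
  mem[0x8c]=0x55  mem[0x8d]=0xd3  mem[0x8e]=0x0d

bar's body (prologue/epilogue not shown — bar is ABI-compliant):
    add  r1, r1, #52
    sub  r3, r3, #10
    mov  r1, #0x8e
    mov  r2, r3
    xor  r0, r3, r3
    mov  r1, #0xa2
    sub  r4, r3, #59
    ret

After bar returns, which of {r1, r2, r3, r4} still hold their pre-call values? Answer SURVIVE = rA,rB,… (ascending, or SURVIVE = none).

prologue: push r0 → mem[0x8e]=0x5e, sp=0x8e
prologue: push r1 → mem[0x8d]=0xa2, sp=0x8d
prologue: push r4 → mem[0x8c]=0xb1, sp=0x8c
body[0] add  r1, r1, #52 → r1=0xd6
body[1] sub  r3, r3, #10 → r3=0xdd
body[2] mov  r1, #0x8e → r1=0x8e
body[3] mov  r2, r3 → r2=0xdd
body[4] xor  r0, r3, r3 → r0=0x00
body[5] mov  r1, #0xa2 → r1=0xa2
body[6] sub  r4, r3, #59 → r4=0xa2
epilogue: pop r4=0xb1, sp=0x8d
epilogue: pop r1=0xa2, sp=0x8e
epilogue: pop r0=0x5e, sp=0x8f
r1: callee-saved, written=True
r2: caller-saved, written=True
r3: caller-saved, written=True
r4: callee-saved, written=True

SURVIVE = r1,r4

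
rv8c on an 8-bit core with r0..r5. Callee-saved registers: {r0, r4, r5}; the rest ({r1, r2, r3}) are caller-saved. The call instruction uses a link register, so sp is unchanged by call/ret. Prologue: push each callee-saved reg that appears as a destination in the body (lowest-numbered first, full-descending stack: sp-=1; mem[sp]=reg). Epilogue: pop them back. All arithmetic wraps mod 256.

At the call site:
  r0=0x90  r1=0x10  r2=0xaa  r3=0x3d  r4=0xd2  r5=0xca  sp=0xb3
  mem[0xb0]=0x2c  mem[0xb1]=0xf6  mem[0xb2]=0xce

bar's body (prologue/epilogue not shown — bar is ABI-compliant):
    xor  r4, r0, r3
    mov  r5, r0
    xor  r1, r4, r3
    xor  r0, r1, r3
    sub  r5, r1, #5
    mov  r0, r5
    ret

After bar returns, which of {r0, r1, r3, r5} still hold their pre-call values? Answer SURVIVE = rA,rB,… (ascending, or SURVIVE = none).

SURVIVE = r0,r3,r5

prologue: push r0 -> mem[0xb2]=0x90, sp=0xb2
prologue: push r4 -> mem[0xb1]=0xd2, sp=0xb1
prologue: push r5 -> mem[0xb0]=0xca, sp=0xb0
body[0] xor  r4, r0, r3 -> r4=0xad
body[1] mov  r5, r0 -> r5=0x90
body[2] xor  r1, r4, r3 -> r1=0x90
body[3] xor  r0, r1, r3 -> r0=0xad
body[4] sub  r5, r1, #5 -> r5=0x8b
body[5] mov  r0, r5 -> r0=0x8b
epilogue: pop r5=0xca, sp=0xb1
epilogue: pop r4=0xd2, sp=0xb2
epilogue: pop r0=0x90, sp=0xb3
r0: callee-saved, written=True
r1: caller-saved, written=True
r3: caller-saved, written=False
r5: callee-saved, written=True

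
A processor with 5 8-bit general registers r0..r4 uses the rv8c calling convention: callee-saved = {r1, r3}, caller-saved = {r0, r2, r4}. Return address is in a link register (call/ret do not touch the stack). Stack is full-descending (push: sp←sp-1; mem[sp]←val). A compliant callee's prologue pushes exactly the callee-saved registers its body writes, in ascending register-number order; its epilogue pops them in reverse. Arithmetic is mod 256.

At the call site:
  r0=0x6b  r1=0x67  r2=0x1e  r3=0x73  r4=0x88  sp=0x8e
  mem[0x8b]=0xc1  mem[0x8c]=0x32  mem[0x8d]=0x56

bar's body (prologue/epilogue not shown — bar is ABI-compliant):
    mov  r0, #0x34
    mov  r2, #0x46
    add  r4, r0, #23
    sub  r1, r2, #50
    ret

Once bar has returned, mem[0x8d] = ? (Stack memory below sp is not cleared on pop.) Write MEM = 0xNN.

prologue: push r1 → mem[0x8d]=0x67, sp=0x8d
body[0] mov  r0, #0x34 → r0=0x34
body[1] mov  r2, #0x46 → r2=0x46
body[2] add  r4, r0, #23 → r4=0x4b
body[3] sub  r1, r2, #50 → r1=0x14
epilogue: pop r1=0x67, sp=0x8e
prologue pushed ['r1'] at ['0x8d']

MEM = 0x67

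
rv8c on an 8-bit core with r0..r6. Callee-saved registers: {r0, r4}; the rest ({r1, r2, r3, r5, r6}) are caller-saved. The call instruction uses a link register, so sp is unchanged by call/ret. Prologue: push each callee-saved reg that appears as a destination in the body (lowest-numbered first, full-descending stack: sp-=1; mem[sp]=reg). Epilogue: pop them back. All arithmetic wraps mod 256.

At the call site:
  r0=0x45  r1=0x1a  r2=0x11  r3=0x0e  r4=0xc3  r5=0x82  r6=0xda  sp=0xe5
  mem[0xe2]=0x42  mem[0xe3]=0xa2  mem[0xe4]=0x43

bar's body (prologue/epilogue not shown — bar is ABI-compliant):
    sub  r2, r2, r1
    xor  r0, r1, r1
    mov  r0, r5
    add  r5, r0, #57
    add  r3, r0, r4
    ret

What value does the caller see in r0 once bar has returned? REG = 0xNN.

prologue: push r0 → mem[0xe4]=0x45, sp=0xe4
body[0] sub  r2, r2, r1 → r2=0xf7
body[1] xor  r0, r1, r1 → r0=0x00
body[2] mov  r0, r5 → r0=0x82
body[3] add  r5, r0, #57 → r5=0xbb
body[4] add  r3, r0, r4 → r3=0x45
epilogue: pop r0=0x45, sp=0xe5
r0 is callee-saved → restored

REG = 0x45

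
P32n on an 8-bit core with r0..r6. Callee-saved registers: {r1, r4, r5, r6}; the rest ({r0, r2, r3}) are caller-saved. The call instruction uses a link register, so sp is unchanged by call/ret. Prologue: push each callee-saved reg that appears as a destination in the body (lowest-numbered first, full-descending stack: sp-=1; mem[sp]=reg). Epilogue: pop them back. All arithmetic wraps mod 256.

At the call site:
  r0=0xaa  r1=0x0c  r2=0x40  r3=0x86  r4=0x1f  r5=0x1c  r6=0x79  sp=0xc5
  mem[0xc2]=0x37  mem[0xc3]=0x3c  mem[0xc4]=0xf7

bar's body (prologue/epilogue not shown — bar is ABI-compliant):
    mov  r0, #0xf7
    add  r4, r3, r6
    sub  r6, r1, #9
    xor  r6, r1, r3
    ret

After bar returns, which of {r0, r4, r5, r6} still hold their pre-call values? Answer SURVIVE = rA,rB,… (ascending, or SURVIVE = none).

prologue: push r4 → mem[0xc4]=0x1f, sp=0xc4
prologue: push r6 → mem[0xc3]=0x79, sp=0xc3
body[0] mov  r0, #0xf7 → r0=0xf7
body[1] add  r4, r3, r6 → r4=0xff
body[2] sub  r6, r1, #9 → r6=0x03
body[3] xor  r6, r1, r3 → r6=0x8a
epilogue: pop r6=0x79, sp=0xc4
epilogue: pop r4=0x1f, sp=0xc5
r0: caller-saved, written=True
r4: callee-saved, written=True
r5: callee-saved, written=False
r6: callee-saved, written=True

SURVIVE = r4,r5,r6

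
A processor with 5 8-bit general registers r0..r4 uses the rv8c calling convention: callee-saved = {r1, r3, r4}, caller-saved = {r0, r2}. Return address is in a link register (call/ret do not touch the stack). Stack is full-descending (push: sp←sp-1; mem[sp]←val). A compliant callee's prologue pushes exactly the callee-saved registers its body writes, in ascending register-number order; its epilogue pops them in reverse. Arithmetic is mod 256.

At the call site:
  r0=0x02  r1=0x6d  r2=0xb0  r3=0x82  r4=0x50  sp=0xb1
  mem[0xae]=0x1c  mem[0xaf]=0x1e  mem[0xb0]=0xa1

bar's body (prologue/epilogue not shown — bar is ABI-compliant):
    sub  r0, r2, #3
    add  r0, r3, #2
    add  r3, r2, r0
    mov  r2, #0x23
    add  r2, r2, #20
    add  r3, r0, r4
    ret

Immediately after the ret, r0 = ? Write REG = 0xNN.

REG = 0x84

prologue: push r3 → mem[0xb0]=0x82, sp=0xb0
body[0] sub  r0, r2, #3 → r0=0xad
body[1] add  r0, r3, #2 → r0=0x84
body[2] add  r3, r2, r0 → r3=0x34
body[3] mov  r2, #0x23 → r2=0x23
body[4] add  r2, r2, #20 → r2=0x37
body[5] add  r3, r0, r4 → r3=0xd4
epilogue: pop r3=0x82, sp=0xb1
r0 is caller-saved → body value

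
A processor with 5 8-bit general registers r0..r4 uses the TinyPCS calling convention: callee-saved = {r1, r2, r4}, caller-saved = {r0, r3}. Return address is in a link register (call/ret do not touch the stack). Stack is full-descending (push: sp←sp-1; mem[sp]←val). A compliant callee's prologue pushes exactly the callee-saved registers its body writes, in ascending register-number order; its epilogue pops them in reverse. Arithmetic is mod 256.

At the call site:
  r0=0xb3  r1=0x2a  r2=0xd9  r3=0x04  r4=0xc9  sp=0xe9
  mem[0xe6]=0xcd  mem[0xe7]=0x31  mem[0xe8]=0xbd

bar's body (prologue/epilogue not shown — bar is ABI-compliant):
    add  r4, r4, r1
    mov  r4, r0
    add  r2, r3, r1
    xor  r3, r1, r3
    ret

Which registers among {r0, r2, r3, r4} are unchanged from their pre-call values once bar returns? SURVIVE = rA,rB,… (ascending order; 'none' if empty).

SURVIVE = r0,r2,r4

prologue: push r2 → mem[0xe8]=0xd9, sp=0xe8
prologue: push r4 → mem[0xe7]=0xc9, sp=0xe7
body[0] add  r4, r4, r1 → r4=0xf3
body[1] mov  r4, r0 → r4=0xb3
body[2] add  r2, r3, r1 → r2=0x2e
body[3] xor  r3, r1, r3 → r3=0x2e
epilogue: pop r4=0xc9, sp=0xe8
epilogue: pop r2=0xd9, sp=0xe9
r0: caller-saved, written=False
r2: callee-saved, written=True
r3: caller-saved, written=True
r4: callee-saved, written=True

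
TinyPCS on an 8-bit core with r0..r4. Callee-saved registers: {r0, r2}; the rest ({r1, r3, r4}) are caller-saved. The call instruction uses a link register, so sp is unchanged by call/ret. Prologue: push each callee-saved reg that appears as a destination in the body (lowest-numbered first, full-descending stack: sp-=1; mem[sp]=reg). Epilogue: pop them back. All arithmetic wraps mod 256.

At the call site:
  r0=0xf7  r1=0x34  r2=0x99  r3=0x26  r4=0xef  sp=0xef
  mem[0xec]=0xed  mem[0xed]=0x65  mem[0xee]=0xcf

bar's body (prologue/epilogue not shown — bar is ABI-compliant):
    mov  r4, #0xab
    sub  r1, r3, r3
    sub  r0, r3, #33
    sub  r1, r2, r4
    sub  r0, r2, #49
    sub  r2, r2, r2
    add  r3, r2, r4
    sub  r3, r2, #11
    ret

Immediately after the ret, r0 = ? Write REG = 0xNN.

prologue: push r0 → mem[0xee]=0xf7, sp=0xee
prologue: push r2 → mem[0xed]=0x99, sp=0xed
body[0] mov  r4, #0xab → r4=0xab
body[1] sub  r1, r3, r3 → r1=0x00
body[2] sub  r0, r3, #33 → r0=0x05
body[3] sub  r1, r2, r4 → r1=0xee
body[4] sub  r0, r2, #49 → r0=0x68
body[5] sub  r2, r2, r2 → r2=0x00
body[6] add  r3, r2, r4 → r3=0xab
body[7] sub  r3, r2, #11 → r3=0xf5
epilogue: pop r2=0x99, sp=0xee
epilogue: pop r0=0xf7, sp=0xef
r0 is callee-saved → restored

REG = 0xf7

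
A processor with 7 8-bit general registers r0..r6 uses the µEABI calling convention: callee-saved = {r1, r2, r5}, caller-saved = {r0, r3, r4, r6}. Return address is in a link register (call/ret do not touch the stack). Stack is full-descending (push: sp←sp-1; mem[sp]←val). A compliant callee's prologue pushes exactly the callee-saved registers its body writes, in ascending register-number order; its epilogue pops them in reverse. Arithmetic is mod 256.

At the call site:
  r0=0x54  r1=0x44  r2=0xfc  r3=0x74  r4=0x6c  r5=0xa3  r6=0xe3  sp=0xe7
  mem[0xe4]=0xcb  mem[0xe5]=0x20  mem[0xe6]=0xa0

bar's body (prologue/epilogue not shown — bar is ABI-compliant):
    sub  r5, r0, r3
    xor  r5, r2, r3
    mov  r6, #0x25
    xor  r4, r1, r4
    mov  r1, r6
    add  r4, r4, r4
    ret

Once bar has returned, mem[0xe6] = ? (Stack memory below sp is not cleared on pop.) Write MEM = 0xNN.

prologue: push r1 -> mem[0xe6]=0x44, sp=0xe6
prologue: push r5 -> mem[0xe5]=0xa3, sp=0xe5
body[0] sub  r5, r0, r3 -> r5=0xe0
body[1] xor  r5, r2, r3 -> r5=0x88
body[2] mov  r6, #0x25 -> r6=0x25
body[3] xor  r4, r1, r4 -> r4=0x28
body[4] mov  r1, r6 -> r1=0x25
body[5] add  r4, r4, r4 -> r4=0x50
epilogue: pop r5=0xa3, sp=0xe6
epilogue: pop r1=0x44, sp=0xe7
prologue pushed ['r1', 'r5'] at ['0xe6', '0xe5']

MEM = 0x44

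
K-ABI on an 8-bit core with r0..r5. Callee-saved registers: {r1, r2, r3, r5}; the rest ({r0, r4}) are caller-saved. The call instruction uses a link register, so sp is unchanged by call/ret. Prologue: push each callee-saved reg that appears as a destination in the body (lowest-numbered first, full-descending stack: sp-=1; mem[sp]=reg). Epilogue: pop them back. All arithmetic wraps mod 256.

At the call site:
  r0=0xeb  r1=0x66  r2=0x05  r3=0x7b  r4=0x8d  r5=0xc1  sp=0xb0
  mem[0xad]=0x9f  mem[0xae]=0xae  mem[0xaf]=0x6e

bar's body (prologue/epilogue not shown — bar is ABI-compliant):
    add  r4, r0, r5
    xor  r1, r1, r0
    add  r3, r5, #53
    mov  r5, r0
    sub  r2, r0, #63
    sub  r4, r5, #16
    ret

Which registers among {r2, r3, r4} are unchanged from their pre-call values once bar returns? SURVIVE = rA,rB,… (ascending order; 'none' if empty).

SURVIVE = r2,r3

prologue: push r1 -> mem[0xaf]=0x66, sp=0xaf
prologue: push r2 -> mem[0xae]=0x05, sp=0xae
prologue: push r3 -> mem[0xad]=0x7b, sp=0xad
prologue: push r5 -> mem[0xac]=0xc1, sp=0xac
body[0] add  r4, r0, r5 -> r4=0xac
body[1] xor  r1, r1, r0 -> r1=0x8d
body[2] add  r3, r5, #53 -> r3=0xf6
body[3] mov  r5, r0 -> r5=0xeb
body[4] sub  r2, r0, #63 -> r2=0xac
body[5] sub  r4, r5, #16 -> r4=0xdb
epilogue: pop r5=0xc1, sp=0xad
epilogue: pop r3=0x7b, sp=0xae
epilogue: pop r2=0x05, sp=0xaf
epilogue: pop r1=0x66, sp=0xb0
r2: callee-saved, written=True
r3: callee-saved, written=True
r4: caller-saved, written=True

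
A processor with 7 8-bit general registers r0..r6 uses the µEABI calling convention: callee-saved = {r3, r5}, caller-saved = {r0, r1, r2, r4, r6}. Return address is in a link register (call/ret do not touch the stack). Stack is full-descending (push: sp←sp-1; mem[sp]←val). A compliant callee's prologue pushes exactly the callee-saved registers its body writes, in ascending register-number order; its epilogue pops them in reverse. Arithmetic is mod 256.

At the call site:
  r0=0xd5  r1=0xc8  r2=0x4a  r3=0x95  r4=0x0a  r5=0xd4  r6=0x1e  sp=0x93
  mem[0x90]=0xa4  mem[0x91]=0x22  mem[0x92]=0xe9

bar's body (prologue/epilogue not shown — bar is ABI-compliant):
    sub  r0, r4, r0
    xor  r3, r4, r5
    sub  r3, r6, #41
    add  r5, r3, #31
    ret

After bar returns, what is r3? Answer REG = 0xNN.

prologue: push r3 → mem[0x92]=0x95, sp=0x92
prologue: push r5 → mem[0x91]=0xd4, sp=0x91
body[0] sub  r0, r4, r0 → r0=0x35
body[1] xor  r3, r4, r5 → r3=0xde
body[2] sub  r3, r6, #41 → r3=0xf5
body[3] add  r5, r3, #31 → r5=0x14
epilogue: pop r5=0xd4, sp=0x92
epilogue: pop r3=0x95, sp=0x93
r3 is callee-saved → restored

REG = 0x95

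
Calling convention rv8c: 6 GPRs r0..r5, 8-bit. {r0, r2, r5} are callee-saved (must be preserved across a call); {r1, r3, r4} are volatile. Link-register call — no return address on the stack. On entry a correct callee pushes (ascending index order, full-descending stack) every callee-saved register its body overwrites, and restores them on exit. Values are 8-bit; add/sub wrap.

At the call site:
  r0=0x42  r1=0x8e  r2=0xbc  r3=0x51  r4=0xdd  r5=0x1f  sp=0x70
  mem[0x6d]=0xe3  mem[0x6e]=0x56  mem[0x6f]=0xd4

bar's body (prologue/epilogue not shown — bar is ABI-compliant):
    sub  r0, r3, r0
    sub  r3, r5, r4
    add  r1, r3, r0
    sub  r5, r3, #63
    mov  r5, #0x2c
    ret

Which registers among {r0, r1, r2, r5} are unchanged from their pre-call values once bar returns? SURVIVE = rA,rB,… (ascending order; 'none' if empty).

prologue: push r0 -> mem[0x6f]=0x42, sp=0x6f
prologue: push r5 -> mem[0x6e]=0x1f, sp=0x6e
body[0] sub  r0, r3, r0 -> r0=0x0f
body[1] sub  r3, r5, r4 -> r3=0x42
body[2] add  r1, r3, r0 -> r1=0x51
body[3] sub  r5, r3, #63 -> r5=0x03
body[4] mov  r5, #0x2c -> r5=0x2c
epilogue: pop r5=0x1f, sp=0x6f
epilogue: pop r0=0x42, sp=0x70
r0: callee-saved, written=True
r1: caller-saved, written=True
r2: callee-saved, written=False
r5: callee-saved, written=True

SURVIVE = r0,r2,r5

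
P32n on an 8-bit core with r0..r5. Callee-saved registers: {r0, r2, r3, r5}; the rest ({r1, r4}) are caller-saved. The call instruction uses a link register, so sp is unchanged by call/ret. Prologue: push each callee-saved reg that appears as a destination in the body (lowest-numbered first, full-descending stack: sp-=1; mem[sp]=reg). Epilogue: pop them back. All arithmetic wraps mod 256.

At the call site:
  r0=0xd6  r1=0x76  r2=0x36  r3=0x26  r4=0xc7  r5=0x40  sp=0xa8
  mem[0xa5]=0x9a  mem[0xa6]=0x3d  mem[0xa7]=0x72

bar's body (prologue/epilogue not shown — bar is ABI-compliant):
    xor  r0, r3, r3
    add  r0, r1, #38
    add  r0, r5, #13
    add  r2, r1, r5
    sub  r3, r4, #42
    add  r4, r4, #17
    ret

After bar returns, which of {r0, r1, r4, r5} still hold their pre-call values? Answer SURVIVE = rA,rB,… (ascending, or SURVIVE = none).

SURVIVE = r0,r1,r5

prologue: push r0 -> mem[0xa7]=0xd6, sp=0xa7
prologue: push r2 -> mem[0xa6]=0x36, sp=0xa6
prologue: push r3 -> mem[0xa5]=0x26, sp=0xa5
body[0] xor  r0, r3, r3 -> r0=0x00
body[1] add  r0, r1, #38 -> r0=0x9c
body[2] add  r0, r5, #13 -> r0=0x4d
body[3] add  r2, r1, r5 -> r2=0xb6
body[4] sub  r3, r4, #42 -> r3=0x9d
body[5] add  r4, r4, #17 -> r4=0xd8
epilogue: pop r3=0x26, sp=0xa6
epilogue: pop r2=0x36, sp=0xa7
epilogue: pop r0=0xd6, sp=0xa8
r0: callee-saved, written=True
r1: caller-saved, written=False
r4: caller-saved, written=True
r5: callee-saved, written=False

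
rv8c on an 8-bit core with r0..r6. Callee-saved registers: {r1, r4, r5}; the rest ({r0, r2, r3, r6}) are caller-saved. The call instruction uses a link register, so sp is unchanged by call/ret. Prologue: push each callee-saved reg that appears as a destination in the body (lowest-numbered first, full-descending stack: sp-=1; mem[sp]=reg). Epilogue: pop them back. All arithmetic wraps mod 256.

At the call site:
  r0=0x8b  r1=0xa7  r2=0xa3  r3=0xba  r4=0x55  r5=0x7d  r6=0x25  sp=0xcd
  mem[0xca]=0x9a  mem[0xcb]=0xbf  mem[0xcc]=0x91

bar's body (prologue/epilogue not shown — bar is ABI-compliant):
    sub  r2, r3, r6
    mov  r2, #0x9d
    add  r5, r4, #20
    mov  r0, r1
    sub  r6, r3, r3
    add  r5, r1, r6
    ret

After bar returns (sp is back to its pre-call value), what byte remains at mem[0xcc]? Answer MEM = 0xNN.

MEM = 0x7d

prologue: push r5 -> mem[0xcc]=0x7d, sp=0xcc
body[0] sub  r2, r3, r6 -> r2=0x95
body[1] mov  r2, #0x9d -> r2=0x9d
body[2] add  r5, r4, #20 -> r5=0x69
body[3] mov  r0, r1 -> r0=0xa7
body[4] sub  r6, r3, r3 -> r6=0x00
body[5] add  r5, r1, r6 -> r5=0xa7
epilogue: pop r5=0x7d, sp=0xcd
prologue pushed ['r5'] at ['0xcc']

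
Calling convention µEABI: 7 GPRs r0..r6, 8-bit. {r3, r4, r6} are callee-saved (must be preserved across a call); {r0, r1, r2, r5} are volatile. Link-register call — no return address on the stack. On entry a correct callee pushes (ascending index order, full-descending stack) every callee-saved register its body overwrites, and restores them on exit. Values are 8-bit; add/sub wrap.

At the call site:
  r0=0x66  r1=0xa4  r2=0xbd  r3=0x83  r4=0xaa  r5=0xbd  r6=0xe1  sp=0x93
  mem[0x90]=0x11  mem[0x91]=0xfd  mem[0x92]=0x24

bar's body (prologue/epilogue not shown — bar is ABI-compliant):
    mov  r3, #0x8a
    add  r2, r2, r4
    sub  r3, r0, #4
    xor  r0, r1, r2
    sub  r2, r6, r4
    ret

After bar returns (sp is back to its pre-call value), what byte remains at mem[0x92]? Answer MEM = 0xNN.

prologue: push r3 -> mem[0x92]=0x83, sp=0x92
body[0] mov  r3, #0x8a -> r3=0x8a
body[1] add  r2, r2, r4 -> r2=0x67
body[2] sub  r3, r0, #4 -> r3=0x62
body[3] xor  r0, r1, r2 -> r0=0xc3
body[4] sub  r2, r6, r4 -> r2=0x37
epilogue: pop r3=0x83, sp=0x93
prologue pushed ['r3'] at ['0x92']

MEM = 0x83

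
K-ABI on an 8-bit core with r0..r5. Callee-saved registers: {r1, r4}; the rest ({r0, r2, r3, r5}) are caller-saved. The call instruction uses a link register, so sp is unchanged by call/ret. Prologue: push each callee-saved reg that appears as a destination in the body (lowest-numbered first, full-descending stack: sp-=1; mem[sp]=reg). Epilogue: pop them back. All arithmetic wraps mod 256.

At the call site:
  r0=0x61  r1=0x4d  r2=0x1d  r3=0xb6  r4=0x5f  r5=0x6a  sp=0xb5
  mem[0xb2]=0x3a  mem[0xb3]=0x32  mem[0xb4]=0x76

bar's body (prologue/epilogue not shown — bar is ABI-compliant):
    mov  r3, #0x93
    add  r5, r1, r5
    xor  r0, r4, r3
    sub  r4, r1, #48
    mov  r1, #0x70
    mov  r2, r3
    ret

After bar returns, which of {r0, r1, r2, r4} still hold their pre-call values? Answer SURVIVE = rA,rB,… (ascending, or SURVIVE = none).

prologue: push r1 → mem[0xb4]=0x4d, sp=0xb4
prologue: push r4 → mem[0xb3]=0x5f, sp=0xb3
body[0] mov  r3, #0x93 → r3=0x93
body[1] add  r5, r1, r5 → r5=0xb7
body[2] xor  r0, r4, r3 → r0=0xcc
body[3] sub  r4, r1, #48 → r4=0x1d
body[4] mov  r1, #0x70 → r1=0x70
body[5] mov  r2, r3 → r2=0x93
epilogue: pop r4=0x5f, sp=0xb4
epilogue: pop r1=0x4d, sp=0xb5
r0: caller-saved, written=True
r1: callee-saved, written=True
r2: caller-saved, written=True
r4: callee-saved, written=True

SURVIVE = r1,r4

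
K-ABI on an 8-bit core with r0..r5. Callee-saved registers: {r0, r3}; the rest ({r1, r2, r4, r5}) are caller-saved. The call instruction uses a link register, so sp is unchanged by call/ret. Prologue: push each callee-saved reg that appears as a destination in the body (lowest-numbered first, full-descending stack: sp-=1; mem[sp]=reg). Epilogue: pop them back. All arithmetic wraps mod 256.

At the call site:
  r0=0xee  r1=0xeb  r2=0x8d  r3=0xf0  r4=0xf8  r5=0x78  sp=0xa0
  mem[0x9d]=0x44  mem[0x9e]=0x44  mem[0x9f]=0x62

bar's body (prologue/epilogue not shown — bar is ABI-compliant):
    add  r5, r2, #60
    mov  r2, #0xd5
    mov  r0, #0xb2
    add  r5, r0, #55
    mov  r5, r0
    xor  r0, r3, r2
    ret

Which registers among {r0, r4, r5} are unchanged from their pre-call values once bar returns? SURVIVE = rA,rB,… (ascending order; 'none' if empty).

SURVIVE = r0,r4

prologue: push r0 → mem[0x9f]=0xee, sp=0x9f
body[0] add  r5, r2, #60 → r5=0xc9
body[1] mov  r2, #0xd5 → r2=0xd5
body[2] mov  r0, #0xb2 → r0=0xb2
body[3] add  r5, r0, #55 → r5=0xe9
body[4] mov  r5, r0 → r5=0xb2
body[5] xor  r0, r3, r2 → r0=0x25
epilogue: pop r0=0xee, sp=0xa0
r0: callee-saved, written=True
r4: caller-saved, written=False
r5: caller-saved, written=True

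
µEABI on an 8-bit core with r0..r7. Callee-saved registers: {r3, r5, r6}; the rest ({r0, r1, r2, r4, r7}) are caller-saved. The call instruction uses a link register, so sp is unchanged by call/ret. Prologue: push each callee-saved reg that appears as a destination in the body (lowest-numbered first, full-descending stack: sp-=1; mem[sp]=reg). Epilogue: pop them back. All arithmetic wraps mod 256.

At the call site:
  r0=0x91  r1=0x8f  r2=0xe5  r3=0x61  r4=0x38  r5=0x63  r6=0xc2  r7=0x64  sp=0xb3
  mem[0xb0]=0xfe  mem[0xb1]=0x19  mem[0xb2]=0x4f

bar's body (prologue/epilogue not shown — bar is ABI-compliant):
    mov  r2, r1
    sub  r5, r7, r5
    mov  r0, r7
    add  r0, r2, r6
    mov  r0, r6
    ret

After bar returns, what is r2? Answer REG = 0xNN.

prologue: push r5 → mem[0xb2]=0x63, sp=0xb2
body[0] mov  r2, r1 → r2=0x8f
body[1] sub  r5, r7, r5 → r5=0x01
body[2] mov  r0, r7 → r0=0x64
body[3] add  r0, r2, r6 → r0=0x51
body[4] mov  r0, r6 → r0=0xc2
epilogue: pop r5=0x63, sp=0xb3
r2 is caller-saved → body value

REG = 0x8f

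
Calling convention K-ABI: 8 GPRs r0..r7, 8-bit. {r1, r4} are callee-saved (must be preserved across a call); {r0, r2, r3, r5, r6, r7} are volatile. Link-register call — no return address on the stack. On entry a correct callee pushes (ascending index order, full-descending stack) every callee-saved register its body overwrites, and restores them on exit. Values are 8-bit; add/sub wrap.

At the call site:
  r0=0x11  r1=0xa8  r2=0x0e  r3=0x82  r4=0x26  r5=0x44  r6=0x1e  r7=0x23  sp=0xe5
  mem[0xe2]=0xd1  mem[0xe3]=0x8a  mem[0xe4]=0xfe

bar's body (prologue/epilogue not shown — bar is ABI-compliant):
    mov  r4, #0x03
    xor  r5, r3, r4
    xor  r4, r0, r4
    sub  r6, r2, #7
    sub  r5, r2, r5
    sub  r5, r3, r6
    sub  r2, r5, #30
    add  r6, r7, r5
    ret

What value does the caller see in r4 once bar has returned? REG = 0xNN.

prologue: push r4 → mem[0xe4]=0x26, sp=0xe4
body[0] mov  r4, #0x03 → r4=0x03
body[1] xor  r5, r3, r4 → r5=0x81
body[2] xor  r4, r0, r4 → r4=0x12
body[3] sub  r6, r2, #7 → r6=0x07
body[4] sub  r5, r2, r5 → r5=0x8d
body[5] sub  r5, r3, r6 → r5=0x7b
body[6] sub  r2, r5, #30 → r2=0x5d
body[7] add  r6, r7, r5 → r6=0x9e
epilogue: pop r4=0x26, sp=0xe5
r4 is callee-saved → restored

REG = 0x26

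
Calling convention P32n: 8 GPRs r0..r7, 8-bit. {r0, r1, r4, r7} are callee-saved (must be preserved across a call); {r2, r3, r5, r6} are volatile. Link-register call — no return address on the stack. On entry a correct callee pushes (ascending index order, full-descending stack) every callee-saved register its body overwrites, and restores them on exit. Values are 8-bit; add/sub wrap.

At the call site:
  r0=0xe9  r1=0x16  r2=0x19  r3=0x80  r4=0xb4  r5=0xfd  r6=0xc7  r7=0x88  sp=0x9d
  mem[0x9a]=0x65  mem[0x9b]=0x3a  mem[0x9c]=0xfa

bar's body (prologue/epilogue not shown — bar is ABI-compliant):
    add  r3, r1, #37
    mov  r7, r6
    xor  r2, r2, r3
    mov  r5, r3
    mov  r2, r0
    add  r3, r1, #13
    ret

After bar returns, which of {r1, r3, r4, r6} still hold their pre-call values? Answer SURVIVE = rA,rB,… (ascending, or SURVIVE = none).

prologue: push r7 → mem[0x9c]=0x88, sp=0x9c
body[0] add  r3, r1, #37 → r3=0x3b
body[1] mov  r7, r6 → r7=0xc7
body[2] xor  r2, r2, r3 → r2=0x22
body[3] mov  r5, r3 → r5=0x3b
body[4] mov  r2, r0 → r2=0xe9
body[5] add  r3, r1, #13 → r3=0x23
epilogue: pop r7=0x88, sp=0x9d
r1: callee-saved, written=False
r3: caller-saved, written=True
r4: callee-saved, written=False
r6: caller-saved, written=False

SURVIVE = r1,r4,r6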